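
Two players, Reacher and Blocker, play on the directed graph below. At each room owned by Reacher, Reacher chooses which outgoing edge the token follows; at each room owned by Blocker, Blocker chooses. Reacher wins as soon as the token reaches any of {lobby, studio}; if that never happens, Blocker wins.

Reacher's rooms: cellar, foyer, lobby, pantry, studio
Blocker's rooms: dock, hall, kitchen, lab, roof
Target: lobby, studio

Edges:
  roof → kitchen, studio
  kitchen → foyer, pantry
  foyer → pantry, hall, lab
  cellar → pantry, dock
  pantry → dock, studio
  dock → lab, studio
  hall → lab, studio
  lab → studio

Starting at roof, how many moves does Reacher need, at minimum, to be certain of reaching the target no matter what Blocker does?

4

A0 = {lobby, studio}
A1: add {lab, pantry} — pantry (Reacher) has pantry→studio; lab (Blocker): all of {studio} already in.
A2: add {cellar, dock, foyer, hall} — foyer (Reacher) has foyer→pantry; cellar (Reacher) has cellar→pantry; dock (Blocker): all of {lab, studio} already in; hall (Blocker): all of {lab, studio} already in.
A3: add {kitchen} — kitchen (Blocker): all of {foyer, pantry} already in.
A4: add {roof} — roof (Blocker): all of {kitchen, studio} already in.
A4 = all vertices. Fixed point.
roof enters the attractor at level 4, so Reacher can force the target in 4 moves from there.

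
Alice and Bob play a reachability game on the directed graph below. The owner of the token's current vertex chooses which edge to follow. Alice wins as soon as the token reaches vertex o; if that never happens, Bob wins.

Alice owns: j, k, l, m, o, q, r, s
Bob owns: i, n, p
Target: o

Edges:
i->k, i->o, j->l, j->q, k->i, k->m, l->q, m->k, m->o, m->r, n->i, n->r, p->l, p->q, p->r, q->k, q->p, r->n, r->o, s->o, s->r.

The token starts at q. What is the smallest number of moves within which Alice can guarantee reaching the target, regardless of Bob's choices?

3

A0 = {o}
A1: add {m, r, s} — m (Alice) has m→o; r (Alice) has r→o; s (Alice) has s→o.
A2: add {k} — k (Alice) has k→m.
A3: add {i, q} — i (Bob): all of {k, o} already in; q (Alice) has q→k.
q enters the attractor at level 3, so Alice can force the target in 3 moves from there.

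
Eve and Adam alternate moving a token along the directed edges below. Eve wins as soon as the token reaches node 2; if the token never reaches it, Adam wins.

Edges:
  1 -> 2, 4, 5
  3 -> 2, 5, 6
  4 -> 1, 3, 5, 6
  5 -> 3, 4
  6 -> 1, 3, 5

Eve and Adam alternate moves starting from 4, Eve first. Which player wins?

Track states (vertex, player-to-move).
A0 = {(2,Eve), (2,Adam)}
A1: add {(1,Eve), (3,Eve)}.
A2 = A1; e.g. (1,Adam) stays out. (4,Eve) never enters ⇒ Adam avoids the target.

Adam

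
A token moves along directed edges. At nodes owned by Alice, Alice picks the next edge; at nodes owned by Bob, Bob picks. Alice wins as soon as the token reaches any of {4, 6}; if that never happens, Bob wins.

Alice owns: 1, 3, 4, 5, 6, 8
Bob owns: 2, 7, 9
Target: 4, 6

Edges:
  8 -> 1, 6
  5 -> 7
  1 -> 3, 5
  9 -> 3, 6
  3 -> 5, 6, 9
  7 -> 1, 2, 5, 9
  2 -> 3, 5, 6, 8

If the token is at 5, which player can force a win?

A0 = {4, 6}
A1: add {3, 8} — 3 (Alice) has 3→6; 8 (Alice) has 8→6.
A2: add {1, 9} — 1 (Alice) has 1→3; 9 (Bob): all of {3, 6} already in.
A3 = A2; e.g. 2 (Bob) can still go to 5. Fixed point.
5 never enters the attractor, so Bob can avoid the target forever.

Bob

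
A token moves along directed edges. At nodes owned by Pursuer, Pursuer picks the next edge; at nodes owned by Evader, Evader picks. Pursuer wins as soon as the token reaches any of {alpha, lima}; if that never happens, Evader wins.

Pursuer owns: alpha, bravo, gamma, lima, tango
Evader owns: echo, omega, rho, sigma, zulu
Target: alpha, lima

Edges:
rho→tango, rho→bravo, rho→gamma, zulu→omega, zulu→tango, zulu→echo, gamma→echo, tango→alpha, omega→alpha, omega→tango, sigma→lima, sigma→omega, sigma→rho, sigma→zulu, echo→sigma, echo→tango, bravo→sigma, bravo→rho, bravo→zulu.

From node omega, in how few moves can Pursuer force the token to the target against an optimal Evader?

2

A0 = {alpha, lima}
A1: add {tango} — tango (Pursuer) has tango→alpha.
A2: add {omega} — omega (Evader): all of {alpha, tango} already in.
A3 = A2; e.g. sigma (Evader) can still go to rho. Fixed point.
omega enters the attractor at level 2, so Pursuer can force the target in 2 moves from there.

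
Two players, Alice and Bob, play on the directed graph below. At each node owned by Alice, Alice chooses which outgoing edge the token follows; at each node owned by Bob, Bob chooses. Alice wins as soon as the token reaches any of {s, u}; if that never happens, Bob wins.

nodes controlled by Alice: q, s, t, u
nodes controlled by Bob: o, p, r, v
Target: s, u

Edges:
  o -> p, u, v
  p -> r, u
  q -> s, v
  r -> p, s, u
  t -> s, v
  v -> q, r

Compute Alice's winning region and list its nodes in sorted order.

q, s, t, u

A0 = {s, u}
A1: add {q, t} — q (Alice) has q→s; t (Alice) has t→s.
A2 = A1; e.g. o (Bob) can still go to p. Fixed point.
Alice's winning region = {q, s, t, u}.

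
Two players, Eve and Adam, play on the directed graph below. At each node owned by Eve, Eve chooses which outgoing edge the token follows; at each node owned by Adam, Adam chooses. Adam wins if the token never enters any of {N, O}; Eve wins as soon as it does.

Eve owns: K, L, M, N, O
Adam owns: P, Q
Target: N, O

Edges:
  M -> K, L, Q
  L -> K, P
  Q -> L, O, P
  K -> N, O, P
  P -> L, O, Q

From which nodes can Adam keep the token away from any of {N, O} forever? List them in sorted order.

A0 = {N, O}
A1: add {K} — K (Eve) has K→N.
A2: add {L, M} — L (Eve) has L→K; M (Eve) has M→K.
A3 = A2; e.g. P (Adam) can still go to Q. Fixed point.
Eve's attractor = {K, L, M, N, O}; Adam avoids the target exactly from the complement.

P, Q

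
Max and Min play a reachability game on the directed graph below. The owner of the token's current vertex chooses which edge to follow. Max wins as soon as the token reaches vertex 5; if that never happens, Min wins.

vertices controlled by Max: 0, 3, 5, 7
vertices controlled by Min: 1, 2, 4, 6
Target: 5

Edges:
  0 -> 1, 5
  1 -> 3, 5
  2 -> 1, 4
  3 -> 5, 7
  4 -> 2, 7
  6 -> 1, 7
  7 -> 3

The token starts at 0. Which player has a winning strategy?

Max

A0 = {5}
A1: add {0, 3} — 0 (Max) has 0→5; 3 (Max) has 3→5.
0 ∈ A1, so Max can force the target.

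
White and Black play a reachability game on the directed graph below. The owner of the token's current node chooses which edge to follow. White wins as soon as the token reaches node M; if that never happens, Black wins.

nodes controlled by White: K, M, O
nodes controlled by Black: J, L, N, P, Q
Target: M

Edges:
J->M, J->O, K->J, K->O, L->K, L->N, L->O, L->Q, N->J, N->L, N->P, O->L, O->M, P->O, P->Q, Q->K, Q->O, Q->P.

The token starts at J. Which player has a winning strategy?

White

A0 = {M}
A1: add {O} — O (White) has O→M.
A2: add {J, K} — J (Black): all of {M, O} already in; K (White) has K→O.
A3 = A2; e.g. L (Black) can still go to N. Fixed point.
J ∈ A2, so White can force the target.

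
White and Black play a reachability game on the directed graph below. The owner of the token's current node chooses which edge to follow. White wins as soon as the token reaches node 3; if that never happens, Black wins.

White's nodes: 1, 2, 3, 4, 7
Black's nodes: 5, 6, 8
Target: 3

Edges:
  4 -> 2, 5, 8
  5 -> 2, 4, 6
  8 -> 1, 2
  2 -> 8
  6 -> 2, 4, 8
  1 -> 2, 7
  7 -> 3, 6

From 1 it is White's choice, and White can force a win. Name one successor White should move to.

7

A0 = {3}
A1: add {7} — 7 (White) has 7→3.
A2: add {1} — 1 (White) has 1→7.
A3 = A2; e.g. 2 (White) has no edge into A2. Fixed point.
From 1, successor 7 is in the attractor (rank 1); the other successor 2 is not.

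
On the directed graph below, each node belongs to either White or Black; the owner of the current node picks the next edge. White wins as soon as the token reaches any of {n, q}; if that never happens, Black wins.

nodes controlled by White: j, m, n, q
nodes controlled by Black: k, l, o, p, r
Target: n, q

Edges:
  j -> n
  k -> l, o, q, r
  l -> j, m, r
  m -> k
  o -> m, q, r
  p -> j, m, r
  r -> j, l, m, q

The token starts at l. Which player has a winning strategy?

Black

A0 = {n, q}
A1: add {j} — j (White) has j→n.
A2 = A1; e.g. k (Black) can still go to l. Fixed point.
l never enters the attractor, so Black can avoid the target forever.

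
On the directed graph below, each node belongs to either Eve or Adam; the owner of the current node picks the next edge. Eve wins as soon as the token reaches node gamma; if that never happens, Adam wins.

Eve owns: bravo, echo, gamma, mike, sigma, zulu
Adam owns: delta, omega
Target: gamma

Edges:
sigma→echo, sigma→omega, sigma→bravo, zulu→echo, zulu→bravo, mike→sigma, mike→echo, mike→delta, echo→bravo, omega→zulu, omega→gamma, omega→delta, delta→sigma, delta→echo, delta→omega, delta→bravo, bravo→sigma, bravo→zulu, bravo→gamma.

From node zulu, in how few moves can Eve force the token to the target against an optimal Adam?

A0 = {gamma}
A1: add {bravo} — bravo (Eve) has bravo→gamma.
A2: add {echo, sigma, zulu} — sigma (Eve) has sigma→bravo; zulu (Eve) has zulu→bravo; echo (Eve) has echo→bravo.
zulu enters the attractor at level 2, so Eve can force the target in 2 moves from there.

2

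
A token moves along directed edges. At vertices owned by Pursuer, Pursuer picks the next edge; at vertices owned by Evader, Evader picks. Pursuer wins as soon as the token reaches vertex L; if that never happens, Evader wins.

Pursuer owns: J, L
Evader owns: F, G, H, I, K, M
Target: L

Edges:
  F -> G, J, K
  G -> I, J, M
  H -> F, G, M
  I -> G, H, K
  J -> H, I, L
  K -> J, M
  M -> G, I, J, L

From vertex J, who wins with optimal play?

A0 = {L}
A1: add {J} — J (Pursuer) has J→L.
A2 = A1; e.g. F (Evader) can still go to G. Fixed point.
J ∈ A1, so Pursuer can force the target.

Pursuer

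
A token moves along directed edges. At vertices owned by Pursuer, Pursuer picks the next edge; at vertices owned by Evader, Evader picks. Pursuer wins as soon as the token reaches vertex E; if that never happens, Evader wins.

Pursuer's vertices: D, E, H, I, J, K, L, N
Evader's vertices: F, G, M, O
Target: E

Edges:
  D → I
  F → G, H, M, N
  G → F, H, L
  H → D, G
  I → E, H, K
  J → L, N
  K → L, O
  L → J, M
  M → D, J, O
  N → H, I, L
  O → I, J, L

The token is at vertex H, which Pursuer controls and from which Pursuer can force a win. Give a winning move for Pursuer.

A0 = {E}
A1: add {I} — I (Pursuer) has I→E.
A2: add {D, N} — D (Pursuer) has D→I; N (Pursuer) has N→I.
A3: add {H, J} — H (Pursuer) has H→D; J (Pursuer) has J→N.
A4: add {L} — L (Pursuer) has L→J.
A5: add {K, O} — K (Pursuer) has K→L; O (Evader): all of {I, J, L} already in.
A6: add {M} — M (Evader): all of {D, J, O} already in.
A7 = A6; e.g. F (Evader) can still go to G. Fixed point.
From H, successor D is in the attractor (rank 2); the other successor G is not.

D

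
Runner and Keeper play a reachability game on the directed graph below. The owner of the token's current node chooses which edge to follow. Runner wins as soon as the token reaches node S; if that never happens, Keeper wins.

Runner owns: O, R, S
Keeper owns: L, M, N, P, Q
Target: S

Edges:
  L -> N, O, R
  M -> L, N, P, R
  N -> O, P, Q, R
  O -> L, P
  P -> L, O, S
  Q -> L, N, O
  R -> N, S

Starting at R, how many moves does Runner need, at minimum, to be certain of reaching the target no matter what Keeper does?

1

A0 = {S}
A1: add {R} — R (Runner) has R→S.
A2 = A1; e.g. L (Keeper) can still go to N. Fixed point.
R enters the attractor at level 1, so Runner can force the target in 1 move from there.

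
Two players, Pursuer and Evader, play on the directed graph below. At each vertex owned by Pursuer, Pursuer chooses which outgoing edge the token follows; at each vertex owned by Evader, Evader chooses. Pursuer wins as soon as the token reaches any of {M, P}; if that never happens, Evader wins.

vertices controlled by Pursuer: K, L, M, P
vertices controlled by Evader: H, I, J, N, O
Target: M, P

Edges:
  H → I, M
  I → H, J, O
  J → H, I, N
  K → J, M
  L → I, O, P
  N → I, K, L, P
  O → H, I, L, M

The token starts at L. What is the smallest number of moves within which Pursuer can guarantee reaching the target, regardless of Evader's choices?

A0 = {M, P}
A1: add {K, L} — K (Pursuer) has K→M; L (Pursuer) has L→P.
A2 = A1; e.g. H (Evader) can still go to I. Fixed point.
L enters the attractor at level 1, so Pursuer can force the target in 1 move from there.

1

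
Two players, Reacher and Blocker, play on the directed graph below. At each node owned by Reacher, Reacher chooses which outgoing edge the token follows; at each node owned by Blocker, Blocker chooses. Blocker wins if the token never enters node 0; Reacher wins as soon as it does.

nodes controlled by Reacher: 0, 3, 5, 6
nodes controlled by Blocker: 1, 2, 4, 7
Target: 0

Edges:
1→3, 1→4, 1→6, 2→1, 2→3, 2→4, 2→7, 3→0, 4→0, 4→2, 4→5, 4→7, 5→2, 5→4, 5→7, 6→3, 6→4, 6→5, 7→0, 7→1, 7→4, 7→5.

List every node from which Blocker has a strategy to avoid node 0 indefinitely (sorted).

A0 = {0}
A1: add {3} — 3 (Reacher) has 3→0.
A2: add {6} — 6 (Reacher) has 6→3.
A3 = A2; e.g. 1 (Blocker) can still go to 4. Fixed point.
Reacher's attractor = {0, 3, 6}; Blocker avoids the target exactly from the complement.

1, 2, 4, 5, 7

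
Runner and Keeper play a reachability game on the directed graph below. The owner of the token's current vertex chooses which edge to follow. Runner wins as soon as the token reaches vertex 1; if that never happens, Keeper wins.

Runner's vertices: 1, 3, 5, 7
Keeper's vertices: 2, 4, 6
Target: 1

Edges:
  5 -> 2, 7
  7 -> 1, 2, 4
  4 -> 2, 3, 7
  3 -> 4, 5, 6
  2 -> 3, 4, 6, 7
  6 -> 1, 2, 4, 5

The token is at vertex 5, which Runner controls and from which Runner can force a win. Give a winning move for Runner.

A0 = {1}
A1: add {7} — 7 (Runner) has 7→1.
A2: add {5} — 5 (Runner) has 5→7.
A3: add {3} — 3 (Runner) has 3→5.
A4 = A3; e.g. 2 (Keeper) can still go to 4. Fixed point.
From 5, successor 7 is in the attractor (rank 1); the other successor 2 is not.

7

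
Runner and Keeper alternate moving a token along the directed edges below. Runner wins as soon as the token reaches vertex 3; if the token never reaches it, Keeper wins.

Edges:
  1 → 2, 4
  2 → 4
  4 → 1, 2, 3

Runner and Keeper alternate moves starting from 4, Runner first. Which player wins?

Runner

Track states (vertex, player-to-move).
A0 = {(3,Runner), (3,Keeper)}
A1: add {(4,Runner)}.
(4,Runner) ∈ A1 ⇒ Runner forces the target.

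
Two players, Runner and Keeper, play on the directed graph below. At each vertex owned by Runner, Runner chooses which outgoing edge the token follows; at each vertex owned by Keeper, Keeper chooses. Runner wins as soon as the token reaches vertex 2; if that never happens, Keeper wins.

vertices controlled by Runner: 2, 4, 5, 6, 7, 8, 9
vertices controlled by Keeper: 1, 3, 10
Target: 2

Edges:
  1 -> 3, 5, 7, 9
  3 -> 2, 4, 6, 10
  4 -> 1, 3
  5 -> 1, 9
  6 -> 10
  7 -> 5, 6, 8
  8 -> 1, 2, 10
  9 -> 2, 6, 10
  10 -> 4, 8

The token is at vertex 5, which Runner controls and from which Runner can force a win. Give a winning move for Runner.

A0 = {2}
A1: add {8, 9} — 8 (Runner) has 8→2; 9 (Runner) has 9→2.
A2: add {5, 7} — 5 (Runner) has 5→9; 7 (Runner) has 7→8.
A3 = A2; e.g. 1 (Keeper) can still go to 3. Fixed point.
From 5, successor 9 is in the attractor (rank 1); the other successor 1 is not.

9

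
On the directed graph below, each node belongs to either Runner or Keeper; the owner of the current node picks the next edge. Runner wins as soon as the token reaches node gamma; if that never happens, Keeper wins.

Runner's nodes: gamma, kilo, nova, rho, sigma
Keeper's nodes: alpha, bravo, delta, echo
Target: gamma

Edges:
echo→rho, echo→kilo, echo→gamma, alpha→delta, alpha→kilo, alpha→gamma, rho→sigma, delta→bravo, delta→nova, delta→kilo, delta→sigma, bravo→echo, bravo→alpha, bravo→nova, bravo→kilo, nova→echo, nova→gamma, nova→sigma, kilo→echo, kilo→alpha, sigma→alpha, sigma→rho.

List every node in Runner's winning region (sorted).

A0 = {gamma}
A1: add {nova} — nova (Runner) has nova→gamma.
A2 = A1; e.g. echo (Keeper) can still go to rho. Fixed point.
Runner's winning region = {gamma, nova}.

gamma, nova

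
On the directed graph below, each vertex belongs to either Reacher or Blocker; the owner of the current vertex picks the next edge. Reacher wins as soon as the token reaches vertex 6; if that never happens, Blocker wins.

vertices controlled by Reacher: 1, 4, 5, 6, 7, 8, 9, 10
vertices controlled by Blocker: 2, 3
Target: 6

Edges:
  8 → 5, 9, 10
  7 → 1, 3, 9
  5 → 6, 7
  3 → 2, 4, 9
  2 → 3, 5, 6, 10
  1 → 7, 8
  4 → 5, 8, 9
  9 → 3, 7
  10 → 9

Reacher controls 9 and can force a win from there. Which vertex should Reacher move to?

7

A0 = {6}
A1: add {5} — 5 (Reacher) has 5→6.
A2: add {4, 8} — 4 (Reacher) has 4→5; 8 (Reacher) has 8→5.
A3: add {1} — 1 (Reacher) has 1→8.
A4: add {7} — 7 (Reacher) has 7→1.
A5: add {9} — 9 (Reacher) has 9→7.
A6: add {10} — 10 (Reacher) has 10→9.
A7 = A6; e.g. 2 (Blocker) can still go to 3. Fixed point.
From 9, successor 7 is in the attractor (rank 4); the other successor 3 is not.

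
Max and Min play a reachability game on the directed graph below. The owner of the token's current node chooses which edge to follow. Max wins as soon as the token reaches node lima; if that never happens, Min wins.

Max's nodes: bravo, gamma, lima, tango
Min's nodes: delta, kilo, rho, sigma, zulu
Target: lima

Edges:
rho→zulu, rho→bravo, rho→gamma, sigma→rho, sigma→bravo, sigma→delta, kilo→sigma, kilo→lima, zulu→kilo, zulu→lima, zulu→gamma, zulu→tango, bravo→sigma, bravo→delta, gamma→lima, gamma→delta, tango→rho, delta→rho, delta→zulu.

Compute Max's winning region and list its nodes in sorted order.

gamma, lima

A0 = {lima}
A1: add {gamma} — gamma (Max) has gamma→lima.
A2 = A1; e.g. rho (Min) can still go to zulu. Fixed point.
Max's winning region = {gamma, lima}.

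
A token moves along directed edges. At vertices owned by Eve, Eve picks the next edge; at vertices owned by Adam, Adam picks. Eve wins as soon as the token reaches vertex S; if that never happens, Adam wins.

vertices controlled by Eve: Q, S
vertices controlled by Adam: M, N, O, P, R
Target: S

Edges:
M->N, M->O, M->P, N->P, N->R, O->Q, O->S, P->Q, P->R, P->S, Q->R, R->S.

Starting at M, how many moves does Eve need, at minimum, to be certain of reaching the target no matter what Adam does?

5

A0 = {S}
A1: add {R} — R (Adam): all of {S} already in.
A2: add {Q} — Q (Eve) has Q→R.
A3: add {O, P} — O (Adam): all of {Q, S} already in; P (Adam): all of {Q, R, S} already in.
A4: add {N} — N (Adam): all of {P, R} already in.
A5: add {M} — M (Adam): all of {N, O, P} already in.
A5 = all vertices. Fixed point.
M enters the attractor at level 5, so Eve can force the target in 5 moves from there.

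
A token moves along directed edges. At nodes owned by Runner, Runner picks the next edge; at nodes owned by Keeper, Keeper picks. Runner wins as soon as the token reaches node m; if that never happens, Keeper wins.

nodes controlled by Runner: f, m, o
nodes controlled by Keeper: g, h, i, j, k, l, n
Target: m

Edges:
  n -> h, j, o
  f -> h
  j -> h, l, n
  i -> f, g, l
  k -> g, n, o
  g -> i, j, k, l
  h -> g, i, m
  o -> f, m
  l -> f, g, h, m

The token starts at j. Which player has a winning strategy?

Keeper

A0 = {m}
A1: add {o} — o (Runner) has o→m.
A2 = A1; e.g. f (Runner) has no edge into A1. Fixed point.
j never enters the attractor, so Keeper can avoid the target forever.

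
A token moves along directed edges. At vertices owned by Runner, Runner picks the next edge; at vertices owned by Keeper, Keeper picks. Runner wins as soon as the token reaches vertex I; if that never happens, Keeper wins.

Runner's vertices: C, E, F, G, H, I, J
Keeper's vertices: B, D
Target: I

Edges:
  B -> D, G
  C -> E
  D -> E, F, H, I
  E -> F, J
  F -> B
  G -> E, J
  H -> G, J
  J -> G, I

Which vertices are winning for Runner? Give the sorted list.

C, E, G, H, I, J

A0 = {I}
A1: add {J} — J (Runner) has J→I.
A2: add {E, G, H} — E (Runner) has E→J; G (Runner) has G→J; H (Runner) has H→J.
A3: add {C} — C (Runner) has C→E.
A4 = A3; e.g. B (Keeper) can still go to D. Fixed point.
Runner's winning region = {C, E, G, H, I, J}.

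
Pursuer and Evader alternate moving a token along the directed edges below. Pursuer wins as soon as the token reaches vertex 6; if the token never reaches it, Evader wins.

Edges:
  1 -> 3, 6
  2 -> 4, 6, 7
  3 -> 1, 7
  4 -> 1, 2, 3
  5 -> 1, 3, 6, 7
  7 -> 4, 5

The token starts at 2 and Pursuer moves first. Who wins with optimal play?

Pursuer

Track states (vertex, player-to-move).
A0 = {(6,Pursuer), (6,Evader)}
A1: add {(1,Pursuer), (2,Pursuer), (5,Pursuer)}.
(2,Pursuer) ∈ A1 ⇒ Pursuer forces the target.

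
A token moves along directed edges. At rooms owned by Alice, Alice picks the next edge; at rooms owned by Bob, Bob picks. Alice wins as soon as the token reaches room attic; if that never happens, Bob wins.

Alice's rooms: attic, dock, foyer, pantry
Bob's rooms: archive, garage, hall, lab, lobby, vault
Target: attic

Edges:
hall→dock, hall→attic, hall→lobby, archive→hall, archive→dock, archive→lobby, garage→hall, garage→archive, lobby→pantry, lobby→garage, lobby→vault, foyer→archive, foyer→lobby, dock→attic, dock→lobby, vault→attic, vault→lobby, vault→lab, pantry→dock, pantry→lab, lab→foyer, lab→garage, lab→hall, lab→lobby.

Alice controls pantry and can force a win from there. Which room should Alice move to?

dock

A0 = {attic}
A1: add {dock} — dock (Alice) has dock→attic.
A2: add {pantry} — pantry (Alice) has pantry→dock.
A3 = A2; e.g. foyer (Alice) has no edge into A2. Fixed point.
From pantry, successor dock is in the attractor (rank 1); the other successor lab is not.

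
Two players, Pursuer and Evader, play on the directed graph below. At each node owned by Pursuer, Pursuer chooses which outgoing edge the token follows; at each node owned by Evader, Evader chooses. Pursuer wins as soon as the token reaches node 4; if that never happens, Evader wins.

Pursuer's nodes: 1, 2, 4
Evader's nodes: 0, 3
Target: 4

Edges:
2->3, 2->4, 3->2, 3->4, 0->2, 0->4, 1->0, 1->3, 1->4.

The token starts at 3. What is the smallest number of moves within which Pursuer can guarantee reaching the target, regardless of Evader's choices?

2

A0 = {4}
A1: add {1, 2} — 1 (Pursuer) has 1→4; 2 (Pursuer) has 2→4.
A2: add {0, 3} — 0 (Evader): all of {2, 4} already in; 3 (Evader): all of {2, 4} already in.
A2 = all vertices. Fixed point.
3 enters the attractor at level 2, so Pursuer can force the target in 2 moves from there.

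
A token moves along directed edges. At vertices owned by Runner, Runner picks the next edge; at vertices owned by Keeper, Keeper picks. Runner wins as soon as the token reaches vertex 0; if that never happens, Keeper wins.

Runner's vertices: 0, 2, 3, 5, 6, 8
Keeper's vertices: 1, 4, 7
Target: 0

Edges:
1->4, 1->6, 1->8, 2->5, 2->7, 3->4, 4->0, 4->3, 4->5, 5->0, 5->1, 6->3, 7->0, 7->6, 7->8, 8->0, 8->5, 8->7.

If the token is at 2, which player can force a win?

A0 = {0}
A1: add {5, 8} — 5 (Runner) has 5→0; 8 (Runner) has 8→0.
A2: add {2} — 2 (Runner) has 2→5.
A3 = A2; e.g. 1 (Keeper) can still go to 4. Fixed point.
2 ∈ A2, so Runner can force the target.

Runner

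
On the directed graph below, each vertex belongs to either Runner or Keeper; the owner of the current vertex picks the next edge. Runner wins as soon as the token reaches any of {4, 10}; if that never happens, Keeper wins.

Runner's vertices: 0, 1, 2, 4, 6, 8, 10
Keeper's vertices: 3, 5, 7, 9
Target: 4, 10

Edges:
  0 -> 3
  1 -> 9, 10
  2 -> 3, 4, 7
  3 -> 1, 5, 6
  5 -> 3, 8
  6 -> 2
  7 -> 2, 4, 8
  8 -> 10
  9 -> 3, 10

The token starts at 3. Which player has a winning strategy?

Keeper

A0 = {4, 10}
A1: add {1, 2, 8} — 1 (Runner) has 1→10; 2 (Runner) has 2→4; 8 (Runner) has 8→10.
A2: add {6, 7} — 6 (Runner) has 6→2; 7 (Keeper): all of {2, 4, 8} already in.
A3 = A2; e.g. 0 (Runner) has no edge into A2. Fixed point.
3 never enters the attractor, so Keeper can avoid the target forever.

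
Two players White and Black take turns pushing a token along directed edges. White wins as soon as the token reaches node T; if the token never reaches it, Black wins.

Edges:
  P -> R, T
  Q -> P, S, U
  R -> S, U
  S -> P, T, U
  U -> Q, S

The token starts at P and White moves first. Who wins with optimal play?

Track states (vertex, player-to-move).
A0 = {(T,White), (T,Black)}
A1: add {(P,White), (S,White)}.
(P,White) ∈ A1 ⇒ White forces the target.

White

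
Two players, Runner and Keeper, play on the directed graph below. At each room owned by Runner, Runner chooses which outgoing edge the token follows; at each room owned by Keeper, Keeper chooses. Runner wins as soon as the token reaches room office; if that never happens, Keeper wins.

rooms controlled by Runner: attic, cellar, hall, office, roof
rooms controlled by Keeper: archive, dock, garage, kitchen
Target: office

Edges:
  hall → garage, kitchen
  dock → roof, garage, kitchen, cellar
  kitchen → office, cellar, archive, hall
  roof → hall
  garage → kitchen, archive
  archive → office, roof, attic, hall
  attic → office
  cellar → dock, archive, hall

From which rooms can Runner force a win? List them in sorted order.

attic, office

A0 = {office}
A1: add {attic} — attic (Runner) has attic→office.
A2 = A1; e.g. roof (Runner) has no edge into A1. Fixed point.
Runner's winning region = {attic, office}.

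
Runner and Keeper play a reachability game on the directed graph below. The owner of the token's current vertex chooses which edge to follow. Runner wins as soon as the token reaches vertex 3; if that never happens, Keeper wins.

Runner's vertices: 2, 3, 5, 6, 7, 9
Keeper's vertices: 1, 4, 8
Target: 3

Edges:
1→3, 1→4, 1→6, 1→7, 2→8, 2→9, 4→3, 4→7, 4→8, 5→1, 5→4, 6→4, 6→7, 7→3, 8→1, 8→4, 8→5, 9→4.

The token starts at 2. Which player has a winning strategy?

Keeper

A0 = {3}
A1: add {7} — 7 (Runner) has 7→3.
A2: add {6} — 6 (Runner) has 6→7.
A3 = A2; e.g. 1 (Keeper) can still go to 4. Fixed point.
2 never enters the attractor, so Keeper can avoid the target forever.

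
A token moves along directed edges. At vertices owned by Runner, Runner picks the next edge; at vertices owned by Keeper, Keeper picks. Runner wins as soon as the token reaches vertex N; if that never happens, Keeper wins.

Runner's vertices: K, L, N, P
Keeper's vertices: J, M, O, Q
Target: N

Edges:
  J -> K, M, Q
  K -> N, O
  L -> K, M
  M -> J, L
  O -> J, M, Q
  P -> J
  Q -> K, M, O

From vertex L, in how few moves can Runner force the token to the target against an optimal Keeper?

2

A0 = {N}
A1: add {K} — K (Runner) has K→N.
A2: add {L} — L (Runner) has L→K.
A3 = A2; e.g. J (Keeper) can still go to M. Fixed point.
L enters the attractor at level 2, so Runner can force the target in 2 moves from there.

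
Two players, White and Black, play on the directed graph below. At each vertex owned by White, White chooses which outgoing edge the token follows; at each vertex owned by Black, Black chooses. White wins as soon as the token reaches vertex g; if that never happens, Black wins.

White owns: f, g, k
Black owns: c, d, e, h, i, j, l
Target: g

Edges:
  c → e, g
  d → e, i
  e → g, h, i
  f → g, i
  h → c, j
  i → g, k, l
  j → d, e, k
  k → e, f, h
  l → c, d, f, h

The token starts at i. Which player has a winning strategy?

A0 = {g}
A1: add {f} — f (White) has f→g.
A2: add {k} — k (White) has k→f.
A3 = A2; e.g. c (Black) can still go to e. Fixed point.
i never enters the attractor, so Black can avoid the target forever.

Black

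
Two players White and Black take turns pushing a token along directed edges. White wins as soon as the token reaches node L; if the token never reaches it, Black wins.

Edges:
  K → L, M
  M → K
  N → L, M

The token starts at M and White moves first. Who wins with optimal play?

Track states (vertex, player-to-move).
A0 = {(L,White), (L,Black)}
A1: add {(K,White), (N,White)}.
A2: add {(M,Black)}.
A3 = A2; e.g. (K,Black) stays out. (M,White) never enters ⇒ Black avoids the target.

Black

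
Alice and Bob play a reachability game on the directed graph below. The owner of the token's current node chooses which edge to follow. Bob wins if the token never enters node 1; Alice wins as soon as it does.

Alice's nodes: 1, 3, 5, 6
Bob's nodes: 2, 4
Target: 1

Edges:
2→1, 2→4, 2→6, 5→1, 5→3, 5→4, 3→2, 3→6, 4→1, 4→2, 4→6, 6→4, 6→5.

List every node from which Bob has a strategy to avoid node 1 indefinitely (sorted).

A0 = {1}
A1: add {5} — 5 (Alice) has 5→1.
A2: add {6} — 6 (Alice) has 6→5.
A3: add {3} — 3 (Alice) has 3→6.
A4 = A3; e.g. 2 (Bob) can still go to 4. Fixed point.
Alice's attractor = {1, 3, 5, 6}; Bob avoids the target exactly from the complement.

2, 4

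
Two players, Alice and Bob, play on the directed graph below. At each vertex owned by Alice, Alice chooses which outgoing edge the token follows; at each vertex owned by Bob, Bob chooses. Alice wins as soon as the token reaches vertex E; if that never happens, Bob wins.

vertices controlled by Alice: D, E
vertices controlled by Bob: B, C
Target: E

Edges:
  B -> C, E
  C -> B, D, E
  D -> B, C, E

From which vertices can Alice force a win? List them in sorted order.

A0 = {E}
A1: add {D} — D (Alice) has D→E.
A2 = A1; e.g. B (Bob) can still go to C. Fixed point.
Alice's winning region = {D, E}.

D, E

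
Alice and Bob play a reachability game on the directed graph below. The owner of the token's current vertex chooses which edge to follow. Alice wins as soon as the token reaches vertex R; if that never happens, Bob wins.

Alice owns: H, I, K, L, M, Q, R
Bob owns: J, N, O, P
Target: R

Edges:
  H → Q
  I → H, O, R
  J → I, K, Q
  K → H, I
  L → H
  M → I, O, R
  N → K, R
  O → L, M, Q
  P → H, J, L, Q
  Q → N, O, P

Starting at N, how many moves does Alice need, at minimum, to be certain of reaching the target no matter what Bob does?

3

A0 = {R}
A1: add {I, M} — I (Alice) has I→R; M (Alice) has M→R.
A2: add {K} — K (Alice) has K→I.
A3: add {N} — N (Bob): all of {K, R} already in.
N enters the attractor at level 3, so Alice can force the target in 3 moves from there.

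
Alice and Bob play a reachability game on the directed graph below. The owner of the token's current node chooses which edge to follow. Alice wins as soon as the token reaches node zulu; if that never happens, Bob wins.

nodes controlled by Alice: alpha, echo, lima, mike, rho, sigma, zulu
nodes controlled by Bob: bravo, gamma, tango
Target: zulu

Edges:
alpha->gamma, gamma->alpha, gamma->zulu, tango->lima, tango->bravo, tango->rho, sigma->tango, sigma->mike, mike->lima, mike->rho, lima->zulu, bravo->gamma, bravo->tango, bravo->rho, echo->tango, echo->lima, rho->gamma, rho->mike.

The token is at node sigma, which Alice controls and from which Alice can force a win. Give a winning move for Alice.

mike

A0 = {zulu}
A1: add {lima} — lima (Alice) has lima→zulu.
A2: add {echo, mike} — mike (Alice) has mike→lima; echo (Alice) has echo→lima.
A3: add {rho, sigma} — sigma (Alice) has sigma→mike; rho (Alice) has rho→mike.
A4 = A3; e.g. alpha (Alice) has no edge into A3. Fixed point.
From sigma, successor mike is in the attractor (rank 2); the other successor tango is not.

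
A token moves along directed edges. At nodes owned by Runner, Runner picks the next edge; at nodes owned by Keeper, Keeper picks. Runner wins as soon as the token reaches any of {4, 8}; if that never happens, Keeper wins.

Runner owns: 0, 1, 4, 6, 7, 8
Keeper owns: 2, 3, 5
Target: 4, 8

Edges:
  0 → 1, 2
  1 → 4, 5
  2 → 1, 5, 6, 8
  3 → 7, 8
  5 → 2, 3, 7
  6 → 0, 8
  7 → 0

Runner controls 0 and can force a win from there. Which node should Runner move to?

1

A0 = {4, 8}
A1: add {1, 6} — 1 (Runner) has 1→4; 6 (Runner) has 6→8.
A2: add {0} — 0 (Runner) has 0→1.
A3: add {7} — 7 (Runner) has 7→0.
A4: add {3} — 3 (Keeper): all of {7, 8} already in.
A5 = A4; e.g. 2 (Keeper) can still go to 5. Fixed point.
From 0, successor 1 is in the attractor (rank 1); the other successor 2 is not.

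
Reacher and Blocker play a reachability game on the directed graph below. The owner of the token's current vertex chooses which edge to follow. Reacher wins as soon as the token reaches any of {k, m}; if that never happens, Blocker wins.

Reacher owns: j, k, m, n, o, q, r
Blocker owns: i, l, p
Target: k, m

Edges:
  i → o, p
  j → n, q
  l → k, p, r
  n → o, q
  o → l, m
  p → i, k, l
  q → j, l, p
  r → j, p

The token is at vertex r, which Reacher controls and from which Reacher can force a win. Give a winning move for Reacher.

j

A0 = {k, m}
A1: add {o} — o (Reacher) has o→m.
A2: add {n} — n (Reacher) has n→o.
A3: add {j} — j (Reacher) has j→n.
A4: add {q, r} — q (Reacher) has q→j; r (Reacher) has r→j.
A5 = A4; e.g. i (Blocker) can still go to p. Fixed point.
From r, successor j is in the attractor (rank 3); the other successor p is not.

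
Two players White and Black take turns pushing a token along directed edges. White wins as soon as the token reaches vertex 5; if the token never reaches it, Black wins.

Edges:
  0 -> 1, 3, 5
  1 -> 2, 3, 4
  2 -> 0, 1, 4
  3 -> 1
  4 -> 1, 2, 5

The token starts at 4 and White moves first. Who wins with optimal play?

Track states (vertex, player-to-move).
A0 = {(5,White), (5,Black)}
A1: add {(0,White), (4,White)}.
(4,White) ∈ A1 ⇒ White forces the target.

White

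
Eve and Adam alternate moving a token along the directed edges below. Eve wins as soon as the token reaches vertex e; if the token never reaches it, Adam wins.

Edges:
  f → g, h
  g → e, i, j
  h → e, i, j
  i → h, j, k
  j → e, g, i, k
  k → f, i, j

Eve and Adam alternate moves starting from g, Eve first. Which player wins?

Track states (vertex, player-to-move).
A0 = {(e,Eve), (e,Adam)}
A1: add {(g,Eve), (h,Eve), (j,Eve)}.
(g,Eve) ∈ A1 ⇒ Eve forces the target.

Eve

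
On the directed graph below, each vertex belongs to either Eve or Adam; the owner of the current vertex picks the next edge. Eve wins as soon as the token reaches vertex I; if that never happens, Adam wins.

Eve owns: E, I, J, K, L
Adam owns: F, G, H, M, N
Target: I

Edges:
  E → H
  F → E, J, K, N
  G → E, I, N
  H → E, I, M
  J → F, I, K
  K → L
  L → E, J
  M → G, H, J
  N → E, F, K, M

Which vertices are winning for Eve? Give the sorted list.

A0 = {I}
A1: add {J} — J (Eve) has J→I.
A2: add {L} — L (Eve) has L→J.
A3: add {K} — K (Eve) has K→L.
A4 = A3; e.g. E (Eve) has no edge into A3. Fixed point.
Eve's winning region = {I, J, K, L}.

I, J, K, L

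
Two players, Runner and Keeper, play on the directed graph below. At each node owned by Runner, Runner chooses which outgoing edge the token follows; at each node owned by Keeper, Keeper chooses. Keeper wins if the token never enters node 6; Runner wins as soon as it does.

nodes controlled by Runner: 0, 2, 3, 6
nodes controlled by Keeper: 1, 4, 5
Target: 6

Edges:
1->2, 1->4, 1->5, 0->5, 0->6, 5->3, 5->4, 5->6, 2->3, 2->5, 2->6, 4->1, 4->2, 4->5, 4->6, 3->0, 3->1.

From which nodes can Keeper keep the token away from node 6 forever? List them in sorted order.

1, 4, 5

A0 = {6}
A1: add {0, 2} — 0 (Runner) has 0→6; 2 (Runner) has 2→6.
A2: add {3} — 3 (Runner) has 3→0.
A3 = A2; e.g. 1 (Keeper) can still go to 4. Fixed point.
Runner's attractor = {0, 2, 3, 6}; Keeper avoids the target exactly from the complement.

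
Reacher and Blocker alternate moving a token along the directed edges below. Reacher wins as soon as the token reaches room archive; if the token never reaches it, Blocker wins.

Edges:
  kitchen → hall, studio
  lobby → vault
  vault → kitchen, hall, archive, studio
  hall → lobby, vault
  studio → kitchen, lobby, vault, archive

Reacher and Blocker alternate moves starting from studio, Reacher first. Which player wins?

Reacher

Track states (vertex, player-to-move).
A0 = {(archive,Reacher), (archive,Blocker)}
A1: add {(vault,Reacher), (studio,Reacher)}.
(studio,Reacher) ∈ A1 ⇒ Reacher forces the target.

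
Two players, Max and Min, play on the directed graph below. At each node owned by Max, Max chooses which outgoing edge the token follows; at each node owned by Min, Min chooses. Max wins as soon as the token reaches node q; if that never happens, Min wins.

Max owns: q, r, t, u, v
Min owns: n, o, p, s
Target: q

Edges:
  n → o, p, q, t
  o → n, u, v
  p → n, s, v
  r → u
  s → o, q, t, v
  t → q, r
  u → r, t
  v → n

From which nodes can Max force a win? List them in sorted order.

q, r, t, u

A0 = {q}
A1: add {t} — t (Max) has t→q.
A2: add {u} — u (Max) has u→t.
A3: add {r} — r (Max) has r→u.
A4 = A3; e.g. n (Min) can still go to o. Fixed point.
Max's winning region = {q, r, t, u}.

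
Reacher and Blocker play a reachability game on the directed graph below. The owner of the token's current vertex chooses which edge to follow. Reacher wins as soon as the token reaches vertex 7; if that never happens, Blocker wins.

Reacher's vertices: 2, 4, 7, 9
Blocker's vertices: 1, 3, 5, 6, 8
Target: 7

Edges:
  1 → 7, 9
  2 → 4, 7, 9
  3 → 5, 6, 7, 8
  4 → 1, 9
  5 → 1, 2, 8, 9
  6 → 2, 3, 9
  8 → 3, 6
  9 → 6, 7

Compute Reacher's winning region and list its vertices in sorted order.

1, 2, 4, 7, 9

A0 = {7}
A1: add {2, 9} — 2 (Reacher) has 2→7; 9 (Reacher) has 9→7.
A2: add {1, 4} — 1 (Blocker): all of {7, 9} already in; 4 (Reacher) has 4→9.
A3 = A2; e.g. 3 (Blocker) can still go to 5. Fixed point.
Reacher's winning region = {1, 2, 4, 7, 9}.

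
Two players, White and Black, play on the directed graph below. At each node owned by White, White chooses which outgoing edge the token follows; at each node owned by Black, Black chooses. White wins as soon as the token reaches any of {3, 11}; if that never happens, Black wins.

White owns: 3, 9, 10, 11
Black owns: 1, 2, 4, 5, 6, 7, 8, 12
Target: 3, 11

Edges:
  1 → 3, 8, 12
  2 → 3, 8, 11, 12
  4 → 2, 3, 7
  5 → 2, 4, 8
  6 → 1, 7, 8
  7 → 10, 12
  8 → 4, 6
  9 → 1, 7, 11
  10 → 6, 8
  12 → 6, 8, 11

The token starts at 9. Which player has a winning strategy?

A0 = {3, 11}
A1: add {9} — 9 (White) has 9→11.
A2 = A1; e.g. 1 (Black) can still go to 8. Fixed point.
9 ∈ A1, so White can force the target.

White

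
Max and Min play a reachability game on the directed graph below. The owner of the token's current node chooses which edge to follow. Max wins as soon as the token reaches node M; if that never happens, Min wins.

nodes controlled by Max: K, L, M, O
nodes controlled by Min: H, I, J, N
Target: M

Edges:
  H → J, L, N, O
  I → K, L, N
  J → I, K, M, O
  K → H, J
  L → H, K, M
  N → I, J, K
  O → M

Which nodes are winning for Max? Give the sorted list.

A0 = {M}
A1: add {L, O} — L (Max) has L→M; O (Max) has O→M.
A2 = A1; e.g. H (Min) can still go to J. Fixed point.
Max's winning region = {L, M, O}.

L, M, O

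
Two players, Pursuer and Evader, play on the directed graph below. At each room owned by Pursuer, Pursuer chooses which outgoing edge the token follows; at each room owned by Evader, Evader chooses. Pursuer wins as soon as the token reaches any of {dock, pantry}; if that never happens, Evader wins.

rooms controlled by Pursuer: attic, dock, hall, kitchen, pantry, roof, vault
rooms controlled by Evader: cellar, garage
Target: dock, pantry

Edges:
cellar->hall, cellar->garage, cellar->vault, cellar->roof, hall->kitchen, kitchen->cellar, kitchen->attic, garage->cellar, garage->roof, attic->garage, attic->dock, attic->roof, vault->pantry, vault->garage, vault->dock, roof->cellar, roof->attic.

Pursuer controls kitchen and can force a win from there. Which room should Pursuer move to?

A0 = {dock, pantry}
A1: add {attic, vault} — attic (Pursuer) has attic→dock; vault (Pursuer) has vault→pantry.
A2: add {kitchen, roof} — kitchen (Pursuer) has kitchen→attic; roof (Pursuer) has roof→attic.
A3: add {hall} — hall (Pursuer) has hall→kitchen.
A4 = A3; e.g. cellar (Evader) can still go to garage. Fixed point.
From kitchen, successor attic is in the attractor (rank 1); the other successor cellar is not.

attic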